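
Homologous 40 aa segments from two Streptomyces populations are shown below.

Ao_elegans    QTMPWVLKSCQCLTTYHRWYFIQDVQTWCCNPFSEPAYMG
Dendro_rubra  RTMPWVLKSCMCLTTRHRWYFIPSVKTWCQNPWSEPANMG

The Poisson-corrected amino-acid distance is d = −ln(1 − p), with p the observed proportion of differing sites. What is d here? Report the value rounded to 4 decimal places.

0.2549

Differing sites — 1:Q/R; 11:Q/M; 16:Y/R; 23:Q/P; 24:D/S; 26:Q/K; 30:C/Q; 33:F/W; 38:Y/N.
p = 9/40 = 0.225000.
d = −ln(1 − 0.225000) = −ln(0.775000) = 0.2549.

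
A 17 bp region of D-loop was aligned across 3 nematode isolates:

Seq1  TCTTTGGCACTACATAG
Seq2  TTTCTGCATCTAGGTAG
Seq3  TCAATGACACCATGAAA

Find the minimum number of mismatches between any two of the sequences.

Pairwise Hamming distances:
  Seq1 vs Seq2: 7
  Seq1 vs Seq3: 8
  Seq2 vs Seq3: 10
The smallest is 7, between Seq1 and Seq2.

7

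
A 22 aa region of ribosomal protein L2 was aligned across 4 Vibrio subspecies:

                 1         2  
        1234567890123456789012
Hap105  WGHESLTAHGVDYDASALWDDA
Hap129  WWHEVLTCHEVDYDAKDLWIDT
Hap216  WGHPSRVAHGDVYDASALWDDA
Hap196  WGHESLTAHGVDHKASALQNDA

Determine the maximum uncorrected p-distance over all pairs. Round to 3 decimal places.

Pairwise Hamming distances:
  Hap105 vs Hap129: 8
  Hap105 vs Hap216: 5
  Hap105 vs Hap196: 4
  Hap129 vs Hap216: 13
  Hap129 vs Hap196: 11
  Hap216 vs Hap196: 9
The largest is 13 mismatches, between Hap129 and Hap216; p = 13/22 = 0.591.

0.591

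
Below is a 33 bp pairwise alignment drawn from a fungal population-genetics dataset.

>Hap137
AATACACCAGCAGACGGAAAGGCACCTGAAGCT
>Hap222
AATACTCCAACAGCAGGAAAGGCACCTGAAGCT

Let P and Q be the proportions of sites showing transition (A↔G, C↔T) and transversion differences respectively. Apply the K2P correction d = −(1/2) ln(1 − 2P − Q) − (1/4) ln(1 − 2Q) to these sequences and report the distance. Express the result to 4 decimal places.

Mismatches occur at site 6 (A→T, transversion), site 10 (G→A, transition), site 14 (A→C, transversion), site 15 (C→A, transversion).
Of the 4 differences, 1 transition and 3 transversions over 33 sites: P = 1/33 = 0.030303, Q = 3/33 = 0.090909.
d = −0.5·ln(0.848485) − 0.25·ln(0.818182) = −0.5·(-0.164303) − 0.25·(-0.200670) = 0.1323.

0.1323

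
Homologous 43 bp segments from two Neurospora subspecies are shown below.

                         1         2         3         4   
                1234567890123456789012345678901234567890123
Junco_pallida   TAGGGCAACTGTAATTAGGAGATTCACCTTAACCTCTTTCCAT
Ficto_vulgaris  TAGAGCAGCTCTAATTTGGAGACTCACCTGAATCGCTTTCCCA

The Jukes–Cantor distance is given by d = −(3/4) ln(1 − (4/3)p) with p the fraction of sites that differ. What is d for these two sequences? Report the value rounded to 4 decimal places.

0.2784

Mismatches occur at site 4 (G↔A), site 8 (A↔G), site 11 (G↔C), site 17 (A↔T), site 23 (T↔C), site 30 (T↔G), site 33 (C↔T), site 35 (T↔G), site 42 (A↔C), site 43 (T↔A).
p = 10/43 = 0.232558.
d = −0.75 · ln(1 − (4/3)·0.232558) = −0.75 · ln(0.689923) = −0.75 · (-0.371175) = 0.2784.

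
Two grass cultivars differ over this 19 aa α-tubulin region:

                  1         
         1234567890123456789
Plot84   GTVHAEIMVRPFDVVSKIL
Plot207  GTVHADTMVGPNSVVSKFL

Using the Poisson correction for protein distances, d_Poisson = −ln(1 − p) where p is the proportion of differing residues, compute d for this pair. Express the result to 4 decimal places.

Differing sites — 6:E/D; 7:I/T; 10:R/G; 12:F/N; 13:D/S; 18:I/F.
p = 6/19 = 0.315789.
d = −ln(1 − 0.315789) = −ln(0.684211) = 0.3795.

0.3795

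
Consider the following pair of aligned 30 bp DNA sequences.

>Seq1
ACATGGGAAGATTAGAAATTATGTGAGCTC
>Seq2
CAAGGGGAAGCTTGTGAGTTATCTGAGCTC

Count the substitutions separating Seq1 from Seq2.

Differing sites — 1:A/C; 2:C/A; 4:T/G; 11:A/C; 14:A/G; 15:G/T; 16:A/G; 18:A/G; 23:G/C.
That gives 9 mismatches out of 30 aligned sites, so the Hamming distance is 9.

9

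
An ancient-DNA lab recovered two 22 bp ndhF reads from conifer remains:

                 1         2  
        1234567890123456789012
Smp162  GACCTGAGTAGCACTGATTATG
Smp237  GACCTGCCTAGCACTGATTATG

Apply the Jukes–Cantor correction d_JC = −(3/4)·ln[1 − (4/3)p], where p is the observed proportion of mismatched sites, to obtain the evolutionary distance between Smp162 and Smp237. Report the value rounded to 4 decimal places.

0.0969

Differing sites — 7:A/C; 8:G/C.
p = 2/22 = 0.090909.
d = −0.75 · ln(1 − (4/3)·0.090909) = −0.75 · ln(0.878788) = −0.75 · (-0.129212) = 0.0969.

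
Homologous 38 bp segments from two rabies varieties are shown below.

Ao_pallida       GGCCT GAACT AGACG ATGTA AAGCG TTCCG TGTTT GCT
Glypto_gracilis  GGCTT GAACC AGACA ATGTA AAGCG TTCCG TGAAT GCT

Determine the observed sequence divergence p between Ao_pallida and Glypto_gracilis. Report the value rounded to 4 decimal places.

0.1316

Mismatches occur at site 4 (C→T), site 10 (T→C), site 15 (G→A), site 33 (T→A), site 34 (T→A).
There are 5 differences over 38 sites, so p = 5/38 = 0.1316.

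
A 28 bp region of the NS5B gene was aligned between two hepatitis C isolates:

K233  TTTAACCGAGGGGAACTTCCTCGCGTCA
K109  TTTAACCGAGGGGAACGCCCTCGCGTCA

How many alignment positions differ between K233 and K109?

2

The sequences differ at positions 17 (T/G), 18 (T/C).
That gives 2 mismatches out of 28 aligned sites, so the Hamming distance is 2.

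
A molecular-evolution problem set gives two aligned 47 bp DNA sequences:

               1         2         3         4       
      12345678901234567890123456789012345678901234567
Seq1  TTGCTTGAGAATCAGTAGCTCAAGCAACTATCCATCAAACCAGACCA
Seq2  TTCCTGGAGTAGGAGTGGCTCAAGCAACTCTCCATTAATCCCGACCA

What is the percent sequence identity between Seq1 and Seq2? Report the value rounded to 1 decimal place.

78.7%

Mismatches occur at site 3 (G/C), site 6 (T/G), site 10 (A/T), site 12 (T/G), site 13 (C/G), site 17 (A/G), site 30 (A/C), site 36 (C/T), site 39 (A/T), site 42 (A/C).
37 of the 47 sites match, so the percent identity is 37/47 × 100 = 78.7%.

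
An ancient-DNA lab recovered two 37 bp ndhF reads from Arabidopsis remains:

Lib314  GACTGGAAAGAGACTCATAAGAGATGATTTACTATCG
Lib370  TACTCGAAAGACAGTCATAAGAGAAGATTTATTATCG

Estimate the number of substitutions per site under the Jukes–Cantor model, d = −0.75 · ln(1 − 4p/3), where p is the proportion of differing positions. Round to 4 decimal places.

Mismatches occur at site 1 (G/T), site 5 (G/C), site 12 (G/C), site 14 (C/G), site 25 (T/A), site 32 (C/T).
p = 6/37 = 0.162162.
d = −0.75 · ln(1 − (4/3)·0.162162) = −0.75 · ln(0.783784) = −0.75 · (-0.243622) = 0.1827.

0.1827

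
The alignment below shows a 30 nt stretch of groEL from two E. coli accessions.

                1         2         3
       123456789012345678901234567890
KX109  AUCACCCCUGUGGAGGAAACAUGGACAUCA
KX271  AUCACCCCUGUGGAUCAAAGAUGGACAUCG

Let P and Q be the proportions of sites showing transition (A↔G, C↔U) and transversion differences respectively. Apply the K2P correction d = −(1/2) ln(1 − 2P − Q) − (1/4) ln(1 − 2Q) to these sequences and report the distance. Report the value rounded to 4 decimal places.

The sequences differ at positions 15 (G/U, transversion), 16 (G/C, transversion), 20 (C/G, transversion), 30 (A/G, transition).
Of the 4 differences, 1 transition and 3 transversions over 30 sites: P = 1/30 = 0.033333, Q = 3/30 = 0.100000.
d = −0.5·ln(0.833334) − 0.25·ln(0.800000) = −0.5·(-0.182321) − 0.25·(-0.223144) = 0.1469.

0.1469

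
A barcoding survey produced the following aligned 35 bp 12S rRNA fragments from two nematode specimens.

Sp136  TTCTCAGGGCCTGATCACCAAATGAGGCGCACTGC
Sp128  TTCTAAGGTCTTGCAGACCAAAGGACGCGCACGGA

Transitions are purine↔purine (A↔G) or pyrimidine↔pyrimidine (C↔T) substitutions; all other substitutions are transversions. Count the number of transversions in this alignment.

9

The sequences differ at positions 5 (C/A, transversion), 9 (G/T, transversion), 11 (C/T, transition), 14 (A/C, transversion), 15 (T/A, transversion), 16 (C/G, transversion), 23 (T/G, transversion), 26 (G/C, transversion), 33 (T/G, transversion), 35 (C/A, transversion).
Of the 10 differences, 1 transition and 9 transversions, so the answer is 9.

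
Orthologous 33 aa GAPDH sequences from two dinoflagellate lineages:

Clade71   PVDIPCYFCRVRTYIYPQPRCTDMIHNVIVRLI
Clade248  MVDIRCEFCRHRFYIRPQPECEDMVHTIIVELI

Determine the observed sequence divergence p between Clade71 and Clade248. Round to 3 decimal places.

The sequences differ at positions 1 (P/M), 5 (P/R), 7 (Y/E), 11 (V/H), 13 (T/F), 16 (Y/R), 20 (R/E), 22 (T/E), 25 (I/V), 27 (N/T), 28 (V/I), 31 (R/E).
There are 12 differences over 33 sites, so p = 12/33 = 0.364.

0.364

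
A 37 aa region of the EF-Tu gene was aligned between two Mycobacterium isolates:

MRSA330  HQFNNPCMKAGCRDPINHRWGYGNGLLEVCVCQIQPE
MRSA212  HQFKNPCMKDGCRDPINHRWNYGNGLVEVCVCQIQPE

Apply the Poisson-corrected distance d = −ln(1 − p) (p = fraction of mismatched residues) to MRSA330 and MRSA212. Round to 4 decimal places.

0.1144

Differing sites — 4:N/K; 10:A/D; 21:G/N; 27:L/V.
p = 4/37 = 0.108108.
d = −ln(1 − 0.108108) = −ln(0.891892) = 0.1144.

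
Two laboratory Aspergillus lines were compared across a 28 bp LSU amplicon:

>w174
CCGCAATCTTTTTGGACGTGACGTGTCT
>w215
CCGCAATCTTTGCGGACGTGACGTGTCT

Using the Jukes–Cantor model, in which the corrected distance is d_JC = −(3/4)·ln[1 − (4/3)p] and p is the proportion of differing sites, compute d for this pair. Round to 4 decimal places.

Differing sites — 12:T/G; 13:T/C.
p = 2/28 = 0.071429.
d = −0.75 · ln(1 − (4/3)·0.071429) = −0.75 · ln(0.904761) = −0.75 · (-0.100084) = 0.0751.

0.0751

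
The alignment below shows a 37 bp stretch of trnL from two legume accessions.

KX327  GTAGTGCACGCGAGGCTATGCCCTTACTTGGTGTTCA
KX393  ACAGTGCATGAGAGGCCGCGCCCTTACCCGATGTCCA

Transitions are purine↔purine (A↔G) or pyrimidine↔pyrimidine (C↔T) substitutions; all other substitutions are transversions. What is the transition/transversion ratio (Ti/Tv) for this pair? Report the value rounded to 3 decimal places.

The sequences differ at positions 1 (G/A, transition), 2 (T/C, transition), 9 (C/T, transition), 11 (C/A, transversion), 17 (T/C, transition), 18 (A/G, transition), 19 (T/C, transition), 28 (T/C, transition), 29 (T/C, transition), 31 (G/A, transition), 35 (T/C, transition).
Of the 11 differences, 10 transitions and 1 transversion, so Ti/Tv = 10/1 = 10.000.

10.000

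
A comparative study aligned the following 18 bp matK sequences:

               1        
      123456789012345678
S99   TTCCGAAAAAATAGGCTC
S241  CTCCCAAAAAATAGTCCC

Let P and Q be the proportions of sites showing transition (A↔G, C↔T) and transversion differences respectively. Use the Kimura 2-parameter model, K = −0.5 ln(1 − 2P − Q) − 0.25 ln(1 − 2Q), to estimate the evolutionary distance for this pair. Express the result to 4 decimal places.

0.2656

Mismatches occur at site 1 (T→C, transition), site 5 (G→C, transversion), site 15 (G→T, transversion), site 17 (T→C, transition).
Of the 4 differences, 2 transitions and 2 transversions over 18 sites: P = 2/18 = 0.111111, Q = 2/18 = 0.111111.
d = −0.5·ln(0.666667) − 0.25·ln(0.777778) = −0.5·(-0.405465) − 0.25·(-0.251314) = 0.2656.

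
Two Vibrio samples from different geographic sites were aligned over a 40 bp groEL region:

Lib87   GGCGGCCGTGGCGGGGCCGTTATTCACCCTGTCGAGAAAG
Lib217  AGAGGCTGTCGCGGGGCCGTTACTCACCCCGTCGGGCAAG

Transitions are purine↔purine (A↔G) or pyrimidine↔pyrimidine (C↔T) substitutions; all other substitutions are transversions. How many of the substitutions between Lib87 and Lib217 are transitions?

Mismatches occur at site 1 (G↔A, transition), site 3 (C↔A, transversion), site 7 (C↔T, transition), site 10 (G↔C, transversion), site 23 (T↔C, transition), site 30 (T↔C, transition), site 35 (A↔G, transition), site 37 (A↔C, transversion).
Of the 8 differences, 5 transitions and 3 transversions, so the answer is 5.

5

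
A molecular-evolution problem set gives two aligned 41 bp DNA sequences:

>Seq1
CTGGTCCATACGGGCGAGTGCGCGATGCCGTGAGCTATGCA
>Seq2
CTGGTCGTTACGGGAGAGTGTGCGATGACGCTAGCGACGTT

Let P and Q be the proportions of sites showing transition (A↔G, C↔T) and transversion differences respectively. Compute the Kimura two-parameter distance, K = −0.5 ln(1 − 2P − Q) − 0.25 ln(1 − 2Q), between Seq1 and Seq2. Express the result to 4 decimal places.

0.3322

Mismatches occur at site 7 (C↔G, transversion), site 8 (A↔T, transversion), site 15 (C↔A, transversion), site 21 (C↔T, transition), site 28 (C↔A, transversion), site 31 (T↔C, transition), site 32 (G↔T, transversion), site 36 (T↔G, transversion), site 38 (T↔C, transition), site 40 (C↔T, transition), site 41 (A↔T, transversion).
Of the 11 differences, 4 transitions and 7 transversions over 41 sites: P = 4/41 = 0.097561, Q = 7/41 = 0.170732.
d = −0.5·ln(0.634146) − 0.25·ln(0.658536) = −0.5·(-0.455476) − 0.25·(-0.417736) = 0.3322.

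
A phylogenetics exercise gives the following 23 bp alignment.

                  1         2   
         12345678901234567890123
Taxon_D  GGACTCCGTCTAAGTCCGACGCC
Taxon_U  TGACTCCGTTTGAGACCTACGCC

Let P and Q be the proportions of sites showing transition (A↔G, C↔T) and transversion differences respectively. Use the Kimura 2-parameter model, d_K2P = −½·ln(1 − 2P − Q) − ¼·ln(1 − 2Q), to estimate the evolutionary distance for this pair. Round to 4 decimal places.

0.2570

Differing sites — 1:G/T (Tv); 10:C/T (Ti); 12:A/G (Ti); 15:T/A (Tv); 18:G/T (Tv).
Of the 5 differences, 2 transitions and 3 transversions over 23 sites: P = 2/23 = 0.086957, Q = 3/23 = 0.130435.
d = −0.5·ln(0.695651) − 0.25·ln(0.739130) = −0.5·(-0.362907) − 0.25·(-0.302281) = 0.2570.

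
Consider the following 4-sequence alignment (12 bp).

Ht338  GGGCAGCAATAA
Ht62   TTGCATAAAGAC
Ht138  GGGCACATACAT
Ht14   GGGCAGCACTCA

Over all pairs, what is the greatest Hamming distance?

8

Pairwise Hamming distances:
  Ht338 vs Ht62: 6
  Ht338 vs Ht138: 5
  Ht338 vs Ht14: 2
  Ht62 vs Ht138: 6
  Ht62 vs Ht14: 8
  Ht138 vs Ht14: 7
The largest is 8, between Ht62 and Ht14.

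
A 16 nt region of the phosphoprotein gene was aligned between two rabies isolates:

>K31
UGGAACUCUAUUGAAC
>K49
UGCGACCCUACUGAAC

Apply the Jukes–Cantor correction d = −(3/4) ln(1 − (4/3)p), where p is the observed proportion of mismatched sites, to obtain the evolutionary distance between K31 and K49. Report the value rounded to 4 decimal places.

The sequences differ at positions 3 (G/C), 4 (A/G), 7 (U/C), 11 (U/C).
p = 4/16 = 0.250000.
d = −0.75 · ln(1 − (4/3)·0.250000) = −0.75 · ln(0.666667) = −0.75 · (-0.405465) = 0.3041.

0.3041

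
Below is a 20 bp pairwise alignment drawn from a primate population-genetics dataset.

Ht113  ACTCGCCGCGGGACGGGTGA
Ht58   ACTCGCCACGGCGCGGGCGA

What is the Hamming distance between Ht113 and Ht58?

Differing sites — 8:G/A; 12:G/C; 13:A/G; 18:T/C.
That gives 4 mismatches out of 20 aligned sites, so the Hamming distance is 4.

4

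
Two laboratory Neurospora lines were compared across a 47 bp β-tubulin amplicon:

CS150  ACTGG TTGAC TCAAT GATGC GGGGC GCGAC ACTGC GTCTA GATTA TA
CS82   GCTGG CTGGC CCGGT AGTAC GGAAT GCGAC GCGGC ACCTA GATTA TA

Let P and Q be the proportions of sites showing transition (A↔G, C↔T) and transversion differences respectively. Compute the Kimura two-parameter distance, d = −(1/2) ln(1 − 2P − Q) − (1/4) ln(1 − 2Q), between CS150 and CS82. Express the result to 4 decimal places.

The sequences differ at positions 1 (A/G, transition), 6 (T/C, transition), 9 (A/G, transition), 11 (T/C, transition), 13 (A/G, transition), 14 (A/G, transition), 16 (G/A, transition), 17 (A/G, transition), 19 (G/A, transition), 23 (G/A, transition), 24 (G/A, transition), 25 (C/T, transition), 31 (A/G, transition), 33 (T/G, transversion), 36 (G/A, transition), 37 (T/C, transition).
Of the 16 differences, 15 transitions and 1 transversion over 47 sites: P = 15/47 = 0.319149, Q = 1/47 = 0.021277.
d = −0.5·ln(0.340425) − 0.25·ln(0.957446) = −0.5·(-1.077560) − 0.25·(-0.043486) = 0.5497.

0.5497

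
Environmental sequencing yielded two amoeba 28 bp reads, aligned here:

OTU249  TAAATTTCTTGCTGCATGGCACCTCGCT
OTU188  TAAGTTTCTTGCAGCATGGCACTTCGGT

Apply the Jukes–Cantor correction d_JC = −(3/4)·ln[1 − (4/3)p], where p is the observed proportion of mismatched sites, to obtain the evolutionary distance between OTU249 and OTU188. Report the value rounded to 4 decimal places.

Mismatches occur at site 4 (A→G), site 13 (T→A), site 23 (C→T), site 27 (C→G).
p = 4/28 = 0.142857.
d = −0.75 · ln(1 − (4/3)·0.142857) = −0.75 · ln(0.809524) = −0.75 · (-0.211309) = 0.1585.

0.1585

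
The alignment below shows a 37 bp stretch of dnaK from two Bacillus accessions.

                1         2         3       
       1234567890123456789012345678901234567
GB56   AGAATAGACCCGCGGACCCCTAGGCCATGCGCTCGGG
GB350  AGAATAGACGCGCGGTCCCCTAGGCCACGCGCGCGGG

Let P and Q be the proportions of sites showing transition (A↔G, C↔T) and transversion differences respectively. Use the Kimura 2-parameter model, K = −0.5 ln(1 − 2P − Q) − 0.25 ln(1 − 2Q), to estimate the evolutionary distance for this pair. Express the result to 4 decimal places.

0.1168

Differing sites — 10:C/G (Tv); 16:A/T (Tv); 28:T/C (Ti); 33:T/G (Tv).
Of the 4 differences, 1 transition and 3 transversions over 37 sites: P = 1/37 = 0.027027, Q = 3/37 = 0.081081.
d = −0.5·ln(0.864865) − 0.25·ln(0.837838) = −0.5·(-0.145182) − 0.25·(-0.176931) = 0.1168.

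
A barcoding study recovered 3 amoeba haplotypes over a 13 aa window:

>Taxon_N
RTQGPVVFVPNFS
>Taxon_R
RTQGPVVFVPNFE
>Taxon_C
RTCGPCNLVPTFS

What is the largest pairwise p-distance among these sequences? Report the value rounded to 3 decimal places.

0.462

Pairwise Hamming distances:
  Taxon_N vs Taxon_R: 1
  Taxon_N vs Taxon_C: 5
  Taxon_R vs Taxon_C: 6
The largest is 6 mismatches, between Taxon_R and Taxon_C; p = 6/13 = 0.462.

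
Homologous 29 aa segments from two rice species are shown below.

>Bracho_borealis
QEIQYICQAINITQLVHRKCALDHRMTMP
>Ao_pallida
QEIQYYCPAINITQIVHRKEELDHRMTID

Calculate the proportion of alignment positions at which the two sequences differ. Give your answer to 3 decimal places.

Differing sites — 6:I/Y; 8:Q/P; 15:L/I; 20:C/E; 21:A/E; 28:M/I; 29:P/D.
There are 7 differences over 29 sites, so p = 7/29 = 0.241.

0.241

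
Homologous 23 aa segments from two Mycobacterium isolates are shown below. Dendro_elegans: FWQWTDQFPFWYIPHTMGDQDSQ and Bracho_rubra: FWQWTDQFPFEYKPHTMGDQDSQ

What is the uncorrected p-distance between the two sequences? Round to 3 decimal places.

0.087

The sequences differ at positions 11 (W/E), 13 (I/K).
There are 2 differences over 23 sites, so p = 2/23 = 0.087.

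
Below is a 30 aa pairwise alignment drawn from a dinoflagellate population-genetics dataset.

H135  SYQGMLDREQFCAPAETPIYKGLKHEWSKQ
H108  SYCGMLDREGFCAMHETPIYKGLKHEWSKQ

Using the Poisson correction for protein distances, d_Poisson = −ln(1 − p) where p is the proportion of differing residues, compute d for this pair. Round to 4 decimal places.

0.1431

Mismatches occur at site 3 (Q↔C), site 10 (Q↔G), site 14 (P↔M), site 15 (A↔H).
p = 4/30 = 0.133333.
d = −ln(1 − 0.133333) = −ln(0.866667) = 0.1431.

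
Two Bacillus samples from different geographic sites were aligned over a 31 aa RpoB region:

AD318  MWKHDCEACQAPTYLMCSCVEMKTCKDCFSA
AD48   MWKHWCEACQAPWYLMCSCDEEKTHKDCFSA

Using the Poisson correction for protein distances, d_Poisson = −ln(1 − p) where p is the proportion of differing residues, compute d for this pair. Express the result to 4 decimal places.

0.1759

The sequences differ at positions 5 (D/W), 13 (T/W), 20 (V/D), 22 (M/E), 25 (C/H).
p = 5/31 = 0.161290.
d = −ln(1 − 0.161290) = −ln(0.838710) = 0.1759.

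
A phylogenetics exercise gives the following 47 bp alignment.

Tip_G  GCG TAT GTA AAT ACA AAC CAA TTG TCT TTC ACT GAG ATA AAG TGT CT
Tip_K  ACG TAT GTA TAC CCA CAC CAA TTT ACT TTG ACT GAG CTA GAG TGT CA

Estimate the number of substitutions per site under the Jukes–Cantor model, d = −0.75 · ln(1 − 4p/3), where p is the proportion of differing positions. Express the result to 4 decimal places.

Differing sites — 1:G/A; 10:A/T; 12:T/C; 13:A/C; 16:A/C; 24:G/T; 25:T/A; 30:C/G; 37:A/C; 40:A/G; 47:T/A.
p = 11/47 = 0.234043.
d = −0.75 · ln(1 − (4/3)·0.234043) = −0.75 · ln(0.687943) = −0.75 · (-0.374049) = 0.2805.

0.2805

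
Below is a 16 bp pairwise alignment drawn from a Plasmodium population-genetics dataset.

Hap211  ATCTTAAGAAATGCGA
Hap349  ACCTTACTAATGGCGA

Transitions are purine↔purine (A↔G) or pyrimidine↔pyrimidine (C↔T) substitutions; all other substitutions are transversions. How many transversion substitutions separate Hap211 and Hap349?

4

Mismatches occur at site 2 (T/C, transition), site 7 (A/C, transversion), site 8 (G/T, transversion), site 11 (A/T, transversion), site 12 (T/G, transversion).
Of the 5 differences, 1 transition and 4 transversions, so the answer is 4.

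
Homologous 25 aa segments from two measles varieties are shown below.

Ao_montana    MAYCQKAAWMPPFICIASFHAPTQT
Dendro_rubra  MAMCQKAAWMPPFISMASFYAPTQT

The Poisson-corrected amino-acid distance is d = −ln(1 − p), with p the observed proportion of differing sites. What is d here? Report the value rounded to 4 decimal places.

0.1744

Differing sites — 3:Y/M; 15:C/S; 16:I/M; 20:H/Y.
p = 4/25 = 0.160000.
d = −ln(1 − 0.160000) = −ln(0.840000) = 0.1744.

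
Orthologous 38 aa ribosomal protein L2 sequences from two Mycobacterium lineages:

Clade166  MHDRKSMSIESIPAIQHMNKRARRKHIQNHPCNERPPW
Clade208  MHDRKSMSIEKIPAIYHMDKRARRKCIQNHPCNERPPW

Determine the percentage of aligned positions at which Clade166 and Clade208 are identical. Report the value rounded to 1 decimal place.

89.5%

Differing sites — 11:S/K; 16:Q/Y; 19:N/D; 26:H/C.
34 of the 38 sites match, so the percent identity is 34/38 × 100 = 89.5%.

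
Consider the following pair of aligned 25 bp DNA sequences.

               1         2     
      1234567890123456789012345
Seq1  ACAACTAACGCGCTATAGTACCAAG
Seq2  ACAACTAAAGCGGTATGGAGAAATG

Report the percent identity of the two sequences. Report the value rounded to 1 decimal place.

Differing sites — 9:C/A; 13:C/G; 17:A/G; 19:T/A; 20:A/G; 21:C/A; 22:C/A; 24:A/T.
17 of the 25 sites match, so the percent identity is 17/25 × 100 = 68.0%.

68.0%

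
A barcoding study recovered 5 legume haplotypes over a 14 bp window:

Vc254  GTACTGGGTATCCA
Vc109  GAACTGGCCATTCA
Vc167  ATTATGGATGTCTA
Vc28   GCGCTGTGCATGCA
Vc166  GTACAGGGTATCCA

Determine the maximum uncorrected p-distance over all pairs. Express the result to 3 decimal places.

0.714

Pairwise Hamming distances:
  Vc254 vs Vc109: 4
  Vc254 vs Vc167: 6
  Vc254 vs Vc28: 5
  Vc254 vs Vc166: 1
  Vc109 vs Vc167: 9
  Vc109 vs Vc28: 5
  Vc109 vs Vc166: 5
  Vc167 vs Vc28: 10
  Vc167 vs Vc166: 7
  Vc28 vs Vc166: 6
The largest is 10 mismatches, between Vc167 and Vc28; p = 10/14 = 0.714.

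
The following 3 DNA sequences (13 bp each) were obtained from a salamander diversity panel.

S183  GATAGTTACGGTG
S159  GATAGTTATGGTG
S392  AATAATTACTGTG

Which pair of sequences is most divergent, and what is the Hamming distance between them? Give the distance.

4

Pairwise Hamming distances:
  S183 vs S159: 1
  S183 vs S392: 3
  S159 vs S392: 4
The largest is 4, between S159 and S392.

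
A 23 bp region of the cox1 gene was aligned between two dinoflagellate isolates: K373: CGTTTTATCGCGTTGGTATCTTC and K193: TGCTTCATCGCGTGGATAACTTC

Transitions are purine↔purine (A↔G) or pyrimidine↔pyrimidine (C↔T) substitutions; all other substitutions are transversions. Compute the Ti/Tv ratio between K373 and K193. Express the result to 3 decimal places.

2.000

Mismatches occur at site 1 (C/T, transition), site 3 (T/C, transition), site 6 (T/C, transition), site 14 (T/G, transversion), site 16 (G/A, transition), site 19 (T/A, transversion).
Of the 6 differences, 4 transitions and 2 transversions, so Ti/Tv = 4/2 = 2.000.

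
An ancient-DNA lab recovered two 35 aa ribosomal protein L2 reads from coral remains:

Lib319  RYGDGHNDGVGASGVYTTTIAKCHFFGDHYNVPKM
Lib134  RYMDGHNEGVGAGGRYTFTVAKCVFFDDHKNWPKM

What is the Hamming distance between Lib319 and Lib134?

The sequences differ at positions 3 (G/M), 8 (D/E), 13 (S/G), 15 (V/R), 18 (T/F), 20 (I/V), 24 (H/V), 27 (G/D), 30 (Y/K), 32 (V/W).
That gives 10 mismatches out of 35 aligned sites, so the Hamming distance is 10.

10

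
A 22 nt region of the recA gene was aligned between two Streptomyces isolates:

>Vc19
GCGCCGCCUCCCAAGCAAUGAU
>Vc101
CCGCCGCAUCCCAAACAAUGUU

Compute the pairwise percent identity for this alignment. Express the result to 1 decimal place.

81.8%

The sequences differ at positions 1 (G/C), 8 (C/A), 15 (G/A), 21 (A/U).
18 of the 22 sites match, so the percent identity is 18/22 × 100 = 81.8%.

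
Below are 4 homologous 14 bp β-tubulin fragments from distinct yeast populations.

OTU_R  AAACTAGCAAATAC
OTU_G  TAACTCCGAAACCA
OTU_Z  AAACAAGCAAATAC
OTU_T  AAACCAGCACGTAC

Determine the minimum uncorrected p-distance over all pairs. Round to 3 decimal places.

Pairwise Hamming distances:
  OTU_R vs OTU_G: 7
  OTU_R vs OTU_Z: 1
  OTU_R vs OTU_T: 3
  OTU_G vs OTU_Z: 8
  OTU_G vs OTU_T: 10
  OTU_Z vs OTU_T: 3
The smallest is 1 mismatch, between OTU_R and OTU_Z; p = 1/14 = 0.071.

0.071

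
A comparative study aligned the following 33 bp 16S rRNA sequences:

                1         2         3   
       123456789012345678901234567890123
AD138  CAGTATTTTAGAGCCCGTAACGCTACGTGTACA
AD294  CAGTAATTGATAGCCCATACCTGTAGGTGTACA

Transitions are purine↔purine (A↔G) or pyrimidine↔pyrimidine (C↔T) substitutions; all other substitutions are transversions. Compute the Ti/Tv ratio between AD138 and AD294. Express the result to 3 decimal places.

0.143

Mismatches occur at site 6 (T↔A, transversion), site 9 (T↔G, transversion), site 11 (G↔T, transversion), site 17 (G↔A, transition), site 20 (A↔C, transversion), site 22 (G↔T, transversion), site 23 (C↔G, transversion), site 26 (C↔G, transversion).
Of the 8 differences, 1 transition and 7 transversions, so Ti/Tv = 1/7 = 0.143.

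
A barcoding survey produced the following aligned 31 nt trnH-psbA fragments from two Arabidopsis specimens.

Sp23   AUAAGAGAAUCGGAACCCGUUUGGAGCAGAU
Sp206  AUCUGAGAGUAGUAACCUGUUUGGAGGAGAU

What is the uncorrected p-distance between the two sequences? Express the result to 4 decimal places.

The sequences differ at positions 3 (A/C), 4 (A/U), 9 (A/G), 11 (C/A), 13 (G/U), 18 (C/U), 27 (C/G).
There are 7 differences over 31 sites, so p = 7/31 = 0.2258.

0.2258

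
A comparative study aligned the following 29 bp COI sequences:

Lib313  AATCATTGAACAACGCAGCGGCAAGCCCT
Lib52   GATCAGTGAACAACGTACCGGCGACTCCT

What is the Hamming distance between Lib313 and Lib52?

7

The sequences differ at positions 1 (A/G), 6 (T/G), 16 (C/T), 18 (G/C), 23 (A/G), 25 (G/C), 26 (C/T).
That gives 7 mismatches out of 29 aligned sites, so the Hamming distance is 7.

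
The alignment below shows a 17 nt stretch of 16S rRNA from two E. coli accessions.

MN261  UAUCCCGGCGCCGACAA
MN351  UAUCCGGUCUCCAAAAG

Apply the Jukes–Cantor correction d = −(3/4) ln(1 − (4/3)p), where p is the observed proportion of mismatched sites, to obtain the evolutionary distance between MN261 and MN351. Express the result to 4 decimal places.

Differing sites — 6:C/G; 8:G/U; 10:G/U; 13:G/A; 15:C/A; 17:A/G.
p = 6/17 = 0.352941.
d = −0.75 · ln(1 − (4/3)·0.352941) = −0.75 · ln(0.529412) = −0.75 · (-0.635988) = 0.4770.

0.4770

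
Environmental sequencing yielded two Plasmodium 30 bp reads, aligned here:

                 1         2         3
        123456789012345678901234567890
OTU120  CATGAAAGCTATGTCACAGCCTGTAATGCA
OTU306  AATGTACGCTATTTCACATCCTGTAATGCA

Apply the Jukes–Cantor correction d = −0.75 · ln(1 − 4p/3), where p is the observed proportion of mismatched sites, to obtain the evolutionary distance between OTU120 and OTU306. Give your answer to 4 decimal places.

0.1885

Mismatches occur at site 1 (C/A), site 5 (A/T), site 7 (A/C), site 13 (G/T), site 19 (G/T).
p = 5/30 = 0.166667.
d = −0.75 · ln(1 − (4/3)·0.166667) = −0.75 · ln(0.777777) = −0.75 · (-0.251315) = 0.1885.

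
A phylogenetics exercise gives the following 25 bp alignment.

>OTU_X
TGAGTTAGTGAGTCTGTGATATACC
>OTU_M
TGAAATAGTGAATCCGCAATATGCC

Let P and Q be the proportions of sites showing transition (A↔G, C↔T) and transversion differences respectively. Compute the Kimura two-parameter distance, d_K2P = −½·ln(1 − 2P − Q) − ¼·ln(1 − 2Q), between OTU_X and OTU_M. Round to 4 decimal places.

0.3878

The sequences differ at positions 4 (G/A, transition), 5 (T/A, transversion), 12 (G/A, transition), 15 (T/C, transition), 17 (T/C, transition), 18 (G/A, transition), 23 (A/G, transition).
Of the 7 differences, 6 transitions and 1 transversion over 25 sites: P = 6/25 = 0.240000, Q = 1/25 = 0.040000.
d = −0.5·ln(0.480000) − 0.25·ln(0.920000) = −0.5·(-0.733969) − 0.25·(-0.083382) = 0.3878.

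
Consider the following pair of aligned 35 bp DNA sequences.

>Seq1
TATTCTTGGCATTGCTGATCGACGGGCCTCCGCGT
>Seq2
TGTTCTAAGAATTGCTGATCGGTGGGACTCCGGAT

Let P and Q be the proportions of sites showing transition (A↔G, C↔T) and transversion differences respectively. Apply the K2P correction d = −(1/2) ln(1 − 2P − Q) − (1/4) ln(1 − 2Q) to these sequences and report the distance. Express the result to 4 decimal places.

Differing sites — 2:A/G (Ti); 7:T/A (Tv); 8:G/A (Ti); 10:C/A (Tv); 22:A/G (Ti); 23:C/T (Ti); 27:C/A (Tv); 33:C/G (Tv); 34:G/A (Ti).
Of the 9 differences, 5 transitions and 4 transversions over 35 sites: P = 5/35 = 0.142857, Q = 4/35 = 0.114286.
d = −0.5·ln(0.600000) − 0.25·ln(0.771428) = −0.5·(-0.510826) − 0.25·(-0.259512) = 0.3203.

0.3203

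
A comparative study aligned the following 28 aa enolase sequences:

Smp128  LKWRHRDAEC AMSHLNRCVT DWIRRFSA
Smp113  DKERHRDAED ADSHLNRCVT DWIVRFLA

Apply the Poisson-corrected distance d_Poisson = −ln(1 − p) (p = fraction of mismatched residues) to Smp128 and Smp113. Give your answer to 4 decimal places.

0.2412

The sequences differ at positions 1 (L/D), 3 (W/E), 10 (C/D), 12 (M/D), 24 (R/V), 27 (S/L).
p = 6/28 = 0.214286.
d = −ln(1 − 0.214286) = −ln(0.785714) = 0.2412.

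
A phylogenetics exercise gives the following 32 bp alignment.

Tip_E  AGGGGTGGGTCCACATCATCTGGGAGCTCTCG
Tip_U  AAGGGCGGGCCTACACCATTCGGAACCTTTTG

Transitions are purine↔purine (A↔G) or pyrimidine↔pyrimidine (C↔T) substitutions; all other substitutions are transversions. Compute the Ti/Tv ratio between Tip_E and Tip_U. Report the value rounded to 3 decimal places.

10.000

Differing sites — 2:G/A (Ti); 6:T/C (Ti); 10:T/C (Ti); 12:C/T (Ti); 16:T/C (Ti); 20:C/T (Ti); 21:T/C (Ti); 24:G/A (Ti); 26:G/C (Tv); 29:C/T (Ti); 31:C/T (Ti).
Of the 11 differences, 10 transitions and 1 transversion, so Ti/Tv = 10/1 = 10.000.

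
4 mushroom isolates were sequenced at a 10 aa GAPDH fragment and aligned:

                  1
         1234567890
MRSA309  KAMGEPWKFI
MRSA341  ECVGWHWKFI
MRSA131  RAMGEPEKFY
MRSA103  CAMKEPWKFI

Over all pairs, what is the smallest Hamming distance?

Pairwise Hamming distances:
  MRSA309 vs MRSA341: 5
  MRSA309 vs MRSA131: 3
  MRSA309 vs MRSA103: 2
  MRSA341 vs MRSA131: 7
  MRSA341 vs MRSA103: 6
  MRSA131 vs MRSA103: 4
The smallest is 2, between MRSA309 and MRSA103.

2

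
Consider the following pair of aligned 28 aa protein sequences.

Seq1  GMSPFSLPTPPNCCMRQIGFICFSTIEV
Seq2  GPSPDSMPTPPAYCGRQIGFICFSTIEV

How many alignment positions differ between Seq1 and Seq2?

Differing sites — 2:M/P; 5:F/D; 7:L/M; 12:N/A; 13:C/Y; 15:M/G.
That gives 6 mismatches out of 28 aligned sites, so the Hamming distance is 6.

6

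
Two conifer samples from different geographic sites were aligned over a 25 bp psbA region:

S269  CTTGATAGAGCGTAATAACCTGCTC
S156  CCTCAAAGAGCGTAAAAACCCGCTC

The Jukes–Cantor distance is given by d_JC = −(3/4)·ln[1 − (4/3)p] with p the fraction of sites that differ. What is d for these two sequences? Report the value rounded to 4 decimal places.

Mismatches occur at site 2 (T↔C), site 4 (G↔C), site 6 (T↔A), site 16 (T↔A), site 21 (T↔C).
p = 5/25 = 0.200000.
d = −0.75 · ln(1 − (4/3)·0.200000) = −0.75 · ln(0.733333) = −0.75 · (-0.310155) = 0.2326.

0.2326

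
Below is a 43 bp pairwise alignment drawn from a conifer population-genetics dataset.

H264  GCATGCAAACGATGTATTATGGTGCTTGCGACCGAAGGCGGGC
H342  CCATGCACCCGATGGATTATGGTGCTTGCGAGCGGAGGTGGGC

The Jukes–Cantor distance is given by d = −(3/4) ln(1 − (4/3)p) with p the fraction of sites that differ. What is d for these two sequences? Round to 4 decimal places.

The sequences differ at positions 1 (G/C), 8 (A/C), 9 (A/C), 15 (T/G), 32 (C/G), 35 (A/G), 39 (C/T).
p = 7/43 = 0.162791.
d = −0.75 · ln(1 − (4/3)·0.162791) = −0.75 · ln(0.782945) = −0.75 · (-0.244693) = 0.1835.

0.1835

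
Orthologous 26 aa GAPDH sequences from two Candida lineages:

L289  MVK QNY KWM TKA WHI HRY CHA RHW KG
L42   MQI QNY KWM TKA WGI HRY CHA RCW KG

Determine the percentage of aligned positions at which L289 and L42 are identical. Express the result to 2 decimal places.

84.62%

The sequences differ at positions 2 (V/Q), 3 (K/I), 14 (H/G), 23 (H/C).
22 of the 26 sites match, so the percent identity is 22/26 × 100 = 84.62%.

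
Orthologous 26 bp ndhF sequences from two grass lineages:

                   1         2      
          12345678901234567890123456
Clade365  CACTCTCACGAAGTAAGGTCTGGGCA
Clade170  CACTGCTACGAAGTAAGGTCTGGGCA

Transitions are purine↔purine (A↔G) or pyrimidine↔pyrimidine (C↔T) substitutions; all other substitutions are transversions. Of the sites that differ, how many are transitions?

2

Mismatches occur at site 5 (C/G, transversion), site 6 (T/C, transition), site 7 (C/T, transition).
Of the 3 differences, 2 transitions and 1 transversion, so the answer is 2.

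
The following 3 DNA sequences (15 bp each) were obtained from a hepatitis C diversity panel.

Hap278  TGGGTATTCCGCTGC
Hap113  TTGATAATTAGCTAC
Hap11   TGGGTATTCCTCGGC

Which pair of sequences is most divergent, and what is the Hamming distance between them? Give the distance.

8

Pairwise Hamming distances:
  Hap278 vs Hap113: 6
  Hap278 vs Hap11: 2
  Hap113 vs Hap11: 8
The largest is 8, between Hap113 and Hap11.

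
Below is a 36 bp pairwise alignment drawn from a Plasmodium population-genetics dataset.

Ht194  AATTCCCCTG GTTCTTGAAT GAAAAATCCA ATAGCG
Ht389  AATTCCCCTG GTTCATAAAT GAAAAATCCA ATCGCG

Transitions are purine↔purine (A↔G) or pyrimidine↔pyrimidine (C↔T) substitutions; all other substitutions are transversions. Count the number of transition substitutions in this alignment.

The sequences differ at positions 15 (T/A, transversion), 17 (G/A, transition), 33 (A/C, transversion).
Of the 3 differences, 1 transition and 2 transversions, so the answer is 1.

1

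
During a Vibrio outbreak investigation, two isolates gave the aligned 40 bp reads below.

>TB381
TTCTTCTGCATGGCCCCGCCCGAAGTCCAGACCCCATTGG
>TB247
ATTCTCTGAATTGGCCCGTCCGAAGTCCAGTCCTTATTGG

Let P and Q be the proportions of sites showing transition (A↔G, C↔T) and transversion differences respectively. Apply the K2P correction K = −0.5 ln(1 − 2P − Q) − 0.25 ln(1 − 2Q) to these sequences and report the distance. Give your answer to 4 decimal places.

0.3069

Differing sites — 1:T/A (Tv); 3:C/T (Ti); 4:T/C (Ti); 9:C/A (Tv); 12:G/T (Tv); 14:C/G (Tv); 19:C/T (Ti); 31:A/T (Tv); 34:C/T (Ti); 35:C/T (Ti).
Of the 10 differences, 5 transitions and 5 transversions over 40 sites: P = 5/40 = 0.125000, Q = 5/40 = 0.125000.
d = −0.5·ln(0.625000) − 0.25·ln(0.750000) = −0.5·(-0.470004) − 0.25·(-0.287682) = 0.3069.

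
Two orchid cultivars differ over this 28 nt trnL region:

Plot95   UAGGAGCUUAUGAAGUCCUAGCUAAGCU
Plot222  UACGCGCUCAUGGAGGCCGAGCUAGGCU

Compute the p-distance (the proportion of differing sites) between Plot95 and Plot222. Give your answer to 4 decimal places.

0.2500

Mismatches occur at site 3 (G↔C), site 5 (A↔C), site 9 (U↔C), site 13 (A↔G), site 16 (U↔G), site 19 (U↔G), site 25 (A↔G).
There are 7 differences over 28 sites, so p = 7/28 = 0.2500.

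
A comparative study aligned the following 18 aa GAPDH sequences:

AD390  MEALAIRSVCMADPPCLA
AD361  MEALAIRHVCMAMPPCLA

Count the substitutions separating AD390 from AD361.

The sequences differ at positions 8 (S/H), 13 (D/M).
That gives 2 mismatches out of 18 aligned sites, so the Hamming distance is 2.

2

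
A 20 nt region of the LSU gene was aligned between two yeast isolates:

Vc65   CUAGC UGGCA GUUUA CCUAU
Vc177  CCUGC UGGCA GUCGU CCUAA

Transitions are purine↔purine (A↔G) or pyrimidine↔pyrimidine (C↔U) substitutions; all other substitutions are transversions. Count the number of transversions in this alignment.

Differing sites — 2:U/C (Ti); 3:A/U (Tv); 13:U/C (Ti); 14:U/G (Tv); 15:A/U (Tv); 20:U/A (Tv).
Of the 6 differences, 2 transitions and 4 transversions, so the answer is 4.

4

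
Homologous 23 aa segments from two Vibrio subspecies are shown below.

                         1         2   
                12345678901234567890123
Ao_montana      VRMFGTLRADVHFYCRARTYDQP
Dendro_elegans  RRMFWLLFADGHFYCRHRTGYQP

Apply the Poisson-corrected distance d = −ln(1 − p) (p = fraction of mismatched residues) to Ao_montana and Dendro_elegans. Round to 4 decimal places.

Mismatches occur at site 1 (V↔R), site 5 (G↔W), site 6 (T↔L), site 8 (R↔F), site 11 (V↔G), site 17 (A↔H), site 20 (Y↔G), site 21 (D↔Y).
p = 8/23 = 0.347826.
d = −ln(1 − 0.347826) = −ln(0.652174) = 0.4274.

0.4274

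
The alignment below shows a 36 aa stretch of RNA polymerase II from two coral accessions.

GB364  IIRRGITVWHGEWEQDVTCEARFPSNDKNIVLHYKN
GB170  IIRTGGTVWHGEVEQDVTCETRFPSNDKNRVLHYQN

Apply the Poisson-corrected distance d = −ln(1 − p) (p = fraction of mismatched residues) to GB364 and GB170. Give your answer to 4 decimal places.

Mismatches occur at site 4 (R↔T), site 6 (I↔G), site 13 (W↔V), site 21 (A↔T), site 30 (I↔R), site 35 (K↔Q).
p = 6/36 = 0.166667.
d = −ln(1 − 0.166667) = −ln(0.833333) = 0.1823.

0.1823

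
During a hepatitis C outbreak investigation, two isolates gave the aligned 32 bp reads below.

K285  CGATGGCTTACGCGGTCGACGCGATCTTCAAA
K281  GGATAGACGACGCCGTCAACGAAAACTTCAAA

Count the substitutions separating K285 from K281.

10

The sequences differ at positions 1 (C/G), 5 (G/A), 7 (C/A), 8 (T/C), 9 (T/G), 14 (G/C), 18 (G/A), 22 (C/A), 23 (G/A), 25 (T/A).
That gives 10 mismatches out of 32 aligned sites, so the Hamming distance is 10.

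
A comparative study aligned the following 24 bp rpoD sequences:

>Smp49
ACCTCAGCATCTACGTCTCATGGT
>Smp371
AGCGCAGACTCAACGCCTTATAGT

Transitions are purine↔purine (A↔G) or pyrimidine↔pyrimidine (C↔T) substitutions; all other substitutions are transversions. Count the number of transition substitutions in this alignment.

Differing sites — 2:C/G (Tv); 4:T/G (Tv); 8:C/A (Tv); 9:A/C (Tv); 12:T/A (Tv); 16:T/C (Ti); 19:C/T (Ti); 22:G/A (Ti).
Of the 8 differences, 3 transitions and 5 transversions, so the answer is 3.

3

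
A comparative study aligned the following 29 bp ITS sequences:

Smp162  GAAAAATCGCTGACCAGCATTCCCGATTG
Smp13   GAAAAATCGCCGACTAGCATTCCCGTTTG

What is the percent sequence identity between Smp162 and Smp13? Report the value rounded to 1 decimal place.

89.7%

Mismatches occur at site 11 (T→C), site 15 (C→T), site 26 (A→T).
26 of the 29 sites match, so the percent identity is 26/29 × 100 = 89.7%.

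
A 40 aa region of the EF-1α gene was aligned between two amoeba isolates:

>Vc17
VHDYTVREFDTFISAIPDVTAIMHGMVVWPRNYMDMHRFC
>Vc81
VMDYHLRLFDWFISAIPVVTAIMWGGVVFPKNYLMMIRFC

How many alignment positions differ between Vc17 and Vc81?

The sequences differ at positions 2 (H/M), 5 (T/H), 6 (V/L), 8 (E/L), 11 (T/W), 18 (D/V), 24 (H/W), 26 (M/G), 29 (W/F), 31 (R/K), 34 (M/L), 35 (D/M), 37 (H/I).
That gives 13 mismatches out of 40 aligned sites, so the Hamming distance is 13.

13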